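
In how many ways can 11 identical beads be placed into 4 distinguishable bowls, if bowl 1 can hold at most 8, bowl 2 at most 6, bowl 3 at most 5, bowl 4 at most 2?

112

Without the upper bounds there are C(14,3) = 364 ways to split 11 among 4 bowls.
Subtract solutions that violate a single cap (substitute x_i' = x_i − (cap_i+1)): x_1 ≥ 9 gives C(5,3) = 10; x_2 ≥ 7 gives C(7,3) = 35; x_3 ≥ 6 gives C(8,3) = 56; x_4 ≥ 3 gives C(11,3) = 165. Together 266.
Add back pairs where two caps are both exceeded: 0 + 0 + 0 + 0 + 4 + 10 = 14.
By inclusion–exclusion the count is 364 − 266 + 14 = 112.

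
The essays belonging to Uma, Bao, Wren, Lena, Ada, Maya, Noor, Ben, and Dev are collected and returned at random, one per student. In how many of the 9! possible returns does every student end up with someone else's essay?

133496

This is the derangement count D_9: permutations of 9 items with no fixed point.
By inclusion–exclusion this is Σ_{j=0}^{9} (−1)^j C(9,j)·(9−j)!.
Computing: 362880 − 362880 + 181440 − 60480 + 15120 − 3024 + 504 − 72 + 9 − 1 = 133496.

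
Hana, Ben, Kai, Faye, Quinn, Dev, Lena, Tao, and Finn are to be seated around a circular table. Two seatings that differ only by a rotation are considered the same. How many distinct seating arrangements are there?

40320

Around a circle, 9 distinct people have 9!/9 = (8)! = 40320 rotationally distinct seatings.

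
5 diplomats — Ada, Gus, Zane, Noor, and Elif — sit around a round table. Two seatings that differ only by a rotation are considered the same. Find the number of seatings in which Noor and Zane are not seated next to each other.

12

Without the restriction there are (4)! = 24 seatings.
Seatings with Noor beside Zane: treat them as a block with 2 internal orders, giving 2 × (3)! = 12.
Subtracting, 24 − 12 = 12.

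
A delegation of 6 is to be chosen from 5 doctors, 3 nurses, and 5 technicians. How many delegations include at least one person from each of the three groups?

1450

With no constraint there are C(13,6) = 1716 possible selections.
Subtract selections that omit an entire group: no doctors → C(8,6) = 28; no nurses → C(10,6) = 210; no technicians → C(8,6) = 28.
Add back selections omitting two groups (i.e. drawn from a single group): C(5,6) + C(3,6) + C(5,6) = 0.
By inclusion–exclusion: 1716 − 266 + 0 = 1450.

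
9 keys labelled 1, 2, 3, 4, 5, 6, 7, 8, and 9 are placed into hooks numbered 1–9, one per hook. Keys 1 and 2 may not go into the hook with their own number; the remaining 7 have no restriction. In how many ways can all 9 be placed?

Let Aᵢ (for i ∈ {1, 2}) be the placements that put key i in its forbidden hook. Any j of these fix j positions, leaving (9−j)! ways to fill the rest, and there are C(2,j) ways to pick which j.
By inclusion–exclusion, the number of valid placements is Σ_{j=0}^{2} (−1)^j C(2,j)·(9−j)!.
Computing: 362880 − 80640 + 5040 = 287280.

287280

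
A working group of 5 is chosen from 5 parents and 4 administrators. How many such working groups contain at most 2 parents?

Split by how many parents are chosen (0 through 2).
Sum: C(5,0)·C(4,5) + C(5,1)·C(4,4) + C(5,2)·C(4,3) = 0 + 5 + 40 = 45.

45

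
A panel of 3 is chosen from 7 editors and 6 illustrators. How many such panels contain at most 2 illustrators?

266

Split by how many illustrators are chosen (0 through 2).
Sum: C(6,0)·C(7,3) + C(6,1)·C(7,2) + C(6,2)·C(7,1) = 35 + 126 + 105 = 266.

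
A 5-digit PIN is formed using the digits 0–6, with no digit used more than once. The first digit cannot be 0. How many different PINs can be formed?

The first digit has 7−1 = 6 choices (anything except 0).
The remaining 4 digits are filled from the other 6 symbols without repetition: 6 × 5 × 4 × 3 = 360.
Total: 6 × 360 = 2160.

2160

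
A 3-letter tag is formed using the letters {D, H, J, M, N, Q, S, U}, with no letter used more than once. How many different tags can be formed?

Choose and order 3 of the 8 symbols: the first letter has 8 options, the next 7, then 6.
8 × 7 × 6 = 336.

336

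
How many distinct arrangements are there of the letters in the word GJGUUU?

60

Letter multiplicities in GJGUUU: G×2, J×1, U×3.
So there are 6! / (3!·2!) = 60 distinguishable arrangements.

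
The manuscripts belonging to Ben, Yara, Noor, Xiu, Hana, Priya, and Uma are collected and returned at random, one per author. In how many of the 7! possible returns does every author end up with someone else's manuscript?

1854

This is the derangement count D_7: permutations of 7 items with no fixed point.
By inclusion–exclusion this is Σ_{j=0}^{7} (−1)^j C(7,j)·(7−j)!.
Computing: 5040 − 5040 + 2520 − 840 + 210 − 42 + 7 − 1 = 1854.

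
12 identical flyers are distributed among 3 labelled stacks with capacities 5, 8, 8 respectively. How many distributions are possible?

43

Ignoring the caps, the number of non-negative solutions to x_1+…+x_3 = 12 is C(14,2) = 91.
Subtract solutions that violate a single cap (substitute x_i' = x_i − (cap_i+1)): x_1 ≥ 6 gives C(8,2) = 28; x_2 ≥ 9 gives C(5,2) = 10; x_3 ≥ 9 gives C(5,2) = 10. Together 48.
No two caps can be exceeded simultaneously, so the pair terms are all 0.
By inclusion–exclusion the count is 91 − 48 + 0 = 43.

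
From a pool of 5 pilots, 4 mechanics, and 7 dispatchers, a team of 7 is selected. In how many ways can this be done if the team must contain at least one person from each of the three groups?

Total 7-person selections from all 16: C(16,7) = 11440.
Selections missing a whole group: no pilots → C(11,7) = 330; no mechanics → C(12,7) = 792; no dispatchers → C(9,7) = 36.
Add back selections omitting two groups (i.e. drawn from a single group): C(5,7) + C(4,7) + C(7,7) = 1.
By inclusion–exclusion: 11440 − 1158 + 1 = 10283.

10283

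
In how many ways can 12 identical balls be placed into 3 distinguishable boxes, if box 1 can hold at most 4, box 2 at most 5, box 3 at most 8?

Without the upper bounds there are C(14,2) = 91 ways to split 12 among 3 boxes.
Subtract solutions that violate a single cap (substitute x_i' = x_i − (cap_i+1)): x_1 ≥ 5 gives C(9,2) = 36; x_2 ≥ 6 gives C(8,2) = 28; x_3 ≥ 9 gives C(5,2) = 10. Together 74.
Add back pairs where two caps are both exceeded: 3 + 0 + 0 = 3.
By inclusion–exclusion the count is 91 − 74 + 3 = 20.

20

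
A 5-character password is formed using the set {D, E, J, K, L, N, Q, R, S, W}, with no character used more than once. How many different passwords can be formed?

30240

Choose and order 5 of the 10 symbols: the first character has 10 options, the next 9, and so on down to 6.
That product is 10 × 9 × 8 × 7 × 6 = 30240.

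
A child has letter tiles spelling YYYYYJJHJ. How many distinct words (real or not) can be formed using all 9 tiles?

The 9 letters of YYYYYJJHJ have repeats: J appearing 3 times and Y appearing 5 times.
Dividing 9! = 362880 by 5!·3! = 720 for the repeated letters gives 504.

504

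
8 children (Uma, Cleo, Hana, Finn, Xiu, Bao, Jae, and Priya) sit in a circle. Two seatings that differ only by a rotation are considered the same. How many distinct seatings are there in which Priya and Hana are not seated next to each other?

All circular seatings of 8 people number (7)! = 5040.
Seatings with Priya beside Hana: treat them as a block with 2 internal orders, giving 2 × (6)! = 1440.
Subtracting, 5040 − 1440 = 3600.

3600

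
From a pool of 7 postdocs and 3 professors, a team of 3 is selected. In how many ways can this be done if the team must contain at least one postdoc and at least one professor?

84

With no constraint there are C(10,3) = 120 possible selections.
Selections missing a whole group: no postdocs → C(3,3) = 1; no professors → C(7,3) = 35.
Both groups omitted at once is impossible, so 120 − 36 = 84.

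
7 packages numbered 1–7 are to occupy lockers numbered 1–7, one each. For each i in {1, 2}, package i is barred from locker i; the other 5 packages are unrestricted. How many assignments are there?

3720

Let Aᵢ (for i ∈ {1, 2}) be the placements that put package i in its forbidden locker. Any j of these fix j positions, leaving (7−j)! ways to fill the rest, and there are C(2,j) ways to pick which j.
By inclusion–exclusion, the number of valid placements is Σ_{j=0}^{2} (−1)^j C(2,j)·(7−j)!.
Computing: 5040 − 1440 + 120 = 3720.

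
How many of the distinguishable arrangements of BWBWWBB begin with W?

15

Fix W in the first position and arrange the remaining 6 letters.
Those 6 letters have B appearing 4 times and W appearing twice, giving (6)!/(4!·2!) = 15.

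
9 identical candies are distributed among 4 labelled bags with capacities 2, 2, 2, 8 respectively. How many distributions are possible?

26

Without the upper bounds there are C(12,3) = 220 ways to split 9 among 4 bags.
Subtract solutions that violate a single cap (substitute x_i' = x_i − (cap_i+1)): x_1 ≥ 3 gives C(9,3) = 84; x_2 ≥ 3 gives C(9,3) = 84; x_3 ≥ 3 gives C(9,3) = 84; x_4 ≥ 9 gives C(3,3) = 1. Together 253.
Add back pairs where two caps are both exceeded: 20 + 20 + 0 + 20 + 0 + 0 = 60.
Subtract triples: 1 + 0 + 0 + 0 = 1.
By inclusion–exclusion the count is 220 − 253 + 60 − 1 = 26.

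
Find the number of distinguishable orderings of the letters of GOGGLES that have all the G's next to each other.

120

Treat the 3 copies of G as a single block. The multiset to arrange is then {GGG, E, L, O, S}, 5 items in all.
All 5 items are distinct, so there are (5)! = 120 arrangements.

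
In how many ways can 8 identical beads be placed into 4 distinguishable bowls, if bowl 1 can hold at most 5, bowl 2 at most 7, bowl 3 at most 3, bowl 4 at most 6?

Ignoring the caps, the number of non-negative solutions to x_1+…+x_4 = 8 is C(11,3) = 165.
Subtract solutions that violate a single cap (substitute x_i' = x_i − (cap_i+1)): x_1 ≥ 6 gives C(5,3) = 10; x_2 ≥ 8 gives C(3,3) = 1; x_3 ≥ 4 gives C(7,3) = 35; x_4 ≥ 7 gives C(4,3) = 4. Together 50.
No two caps can be exceeded simultaneously, so the pair terms are all 0.
By inclusion–exclusion the count is 165 − 50 + 0 = 115.

115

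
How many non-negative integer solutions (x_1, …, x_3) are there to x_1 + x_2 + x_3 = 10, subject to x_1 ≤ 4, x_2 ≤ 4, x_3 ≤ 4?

Ignoring the caps, the number of non-negative solutions to x_1+…+x_3 = 10 is C(12,2) = 66.
Subtract solutions that violate a single cap (substitute x_i' = x_i − (cap_i+1)): x_1 ≥ 5 gives C(7,2) = 21; x_2 ≥ 5 gives C(7,2) = 21; x_3 ≥ 5 gives C(7,2) = 21. Together 63.
Add back pairs where two caps are both exceeded: 1 + 1 + 1 = 3.
By inclusion–exclusion the count is 66 − 63 + 3 = 6.

6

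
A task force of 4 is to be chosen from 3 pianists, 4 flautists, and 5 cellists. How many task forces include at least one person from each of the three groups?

270

Total 4-person selections from all 12: C(12,4) = 495.
Selections missing a whole group: no pianists → C(9,4) = 126; no flautists → C(8,4) = 70; no cellists → C(7,4) = 35.
Add back selections omitting two groups (i.e. drawn from a single group): C(3,4) + C(4,4) + C(5,4) = 6.
By inclusion–exclusion: 495 − 231 + 6 = 270.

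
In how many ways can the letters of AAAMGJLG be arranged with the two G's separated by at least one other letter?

2520

There are 8!/(3!·2!) = 3360 arrangements of AAAMGJLG in total.
Arrangements with the G's together: treat GG as one letter, giving (7)!/(3!) = 840.
Hence 3360 − 840 = 2520.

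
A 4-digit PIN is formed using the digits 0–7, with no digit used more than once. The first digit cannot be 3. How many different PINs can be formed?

The first digit has 8−1 = 7 choices (anything except 3).
The remaining 3 digits are filled from the other 7 symbols without repetition: 7 × 6 × 5 = 210.
Total: 7 × 210 = 1470.

1470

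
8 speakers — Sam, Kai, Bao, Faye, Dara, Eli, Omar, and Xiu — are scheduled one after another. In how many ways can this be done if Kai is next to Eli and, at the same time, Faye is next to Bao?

Treat {Kai,Eli} as one block (2 orders) and {Faye,Bao} as another (2 orders).
That leaves 6 units to arrange: 2 × 2 × 6! = 4 × 720 = 2880.

2880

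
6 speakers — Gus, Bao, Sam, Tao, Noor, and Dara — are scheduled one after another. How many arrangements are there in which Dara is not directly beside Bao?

480

Of the 6! = 720 arrangements, those with Dara and Bao adjacent number 2 × 5! = 240 (treat the pair as a block with 2 internal orders).
Complementary counting: 720 − 240 = 480.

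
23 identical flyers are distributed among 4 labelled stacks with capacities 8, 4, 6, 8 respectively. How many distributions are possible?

Ignoring the caps, the number of non-negative solutions to x_1+…+x_4 = 23 is C(26,3) = 2600.
Subtract solutions that violate a single cap (substitute x_i' = x_i − (cap_i+1)): x_1 ≥ 9 gives C(17,3) = 680; x_2 ≥ 5 gives C(21,3) = 1330; x_3 ≥ 7 gives C(19,3) = 969; x_4 ≥ 9 gives C(17,3) = 680. Together 3659.
Add back pairs where two caps are both exceeded: 220 + 120 + 56 + 364 + 220 + 120 = 1100.
Subtract triples: 10 + 1 + 0 + 10 = 21.
By inclusion–exclusion the count is 2600 − 3659 + 1100 − 21 = 20.

20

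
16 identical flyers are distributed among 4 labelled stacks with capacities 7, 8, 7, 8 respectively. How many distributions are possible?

Without the upper bounds there are C(19,3) = 969 ways to split 16 among 4 stacks.
Subtract solutions that violate a single cap (substitute x_i' = x_i − (cap_i+1)): x_1 ≥ 8 gives C(11,3) = 165; x_2 ≥ 9 gives C(10,3) = 120; x_3 ≥ 8 gives C(11,3) = 165; x_4 ≥ 9 gives C(10,3) = 120. Together 570.
Add back pairs where two caps are both exceeded: 0 + 1 + 0 + 0 + 0 + 0 = 1.
By inclusion–exclusion the count is 969 − 570 + 1 = 400.

400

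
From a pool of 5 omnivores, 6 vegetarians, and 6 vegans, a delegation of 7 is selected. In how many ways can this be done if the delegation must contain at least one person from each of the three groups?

Unrestricted: C(17,7) = 19448 ways to pick any 7 of the 17.
Subtract selections that omit an entire group: no omnivores → C(12,7) = 792; no vegetarians → C(11,7) = 330; no vegans → C(11,7) = 330.
Add back selections omitting two groups (i.e. drawn from a single group): C(5,7) + C(6,7) + C(6,7) = 0.
By inclusion–exclusion: 19448 − 1452 + 0 = 17996.

17996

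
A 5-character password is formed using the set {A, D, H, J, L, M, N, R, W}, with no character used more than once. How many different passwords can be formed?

15120

Choose and order 5 of the 9 symbols: the first character has 9 options, the next 8, and so on down to 5.
That product is 9 × 8 × 7 × 6 × 5 = 15120.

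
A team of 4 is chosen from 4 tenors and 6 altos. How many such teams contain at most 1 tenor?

95

Split by how many tenors are chosen (0 through 1).
Sum: C(4,0)·C(6,4) + C(4,1)·C(6,3) = 15 + 80 = 95.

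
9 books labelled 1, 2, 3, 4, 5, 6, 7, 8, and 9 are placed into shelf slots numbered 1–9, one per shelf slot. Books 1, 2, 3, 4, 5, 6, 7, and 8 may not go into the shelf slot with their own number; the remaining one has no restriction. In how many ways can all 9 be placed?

Let Aᵢ (for 1 ≤ i ≤ 8) be the placements that put book i in its forbidden shelf slot. Any j of these fix j positions, leaving (9−j)! ways to fill the rest, and there are C(8,j) ways to pick which j.
By inclusion–exclusion, the number of valid placements is Σ_{j=0}^{8} (−1)^j C(8,j)·(9−j)!.
Computing: 362880 − 322560 + 141120 − 40320 + 8400 − 1344 + 168 − 16 + 1 = 148329.

148329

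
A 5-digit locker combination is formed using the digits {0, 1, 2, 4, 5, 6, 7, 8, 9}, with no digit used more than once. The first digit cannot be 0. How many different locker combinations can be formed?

13440

The first digit has 9−1 = 8 choices (anything except 0).
The remaining 4 digits are filled from the other 8 symbols without repetition: 8 × 7 × 6 × 5 = 1680.
Total: 8 × 1680 = 13440.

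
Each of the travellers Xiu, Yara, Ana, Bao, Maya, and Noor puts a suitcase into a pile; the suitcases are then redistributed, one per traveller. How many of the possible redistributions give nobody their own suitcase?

265

This is the derangement count D_6: permutations of 6 items with no fixed point.
By inclusion–exclusion this is Σ_{j=0}^{6} (−1)^j C(6,j)·(6−j)!.
Computing: 720 − 720 + 360 − 120 + 30 − 6 + 1 = 265.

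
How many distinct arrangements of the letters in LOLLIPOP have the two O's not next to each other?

1260

Total arrangements of LOLLIPOP: 8!/(3!·2!·2!) = 1680.
Arrangements with the O's together: treat OO as one letter, giving (7)!/(3!·2!) = 420.
Hence 1680 − 420 = 1260.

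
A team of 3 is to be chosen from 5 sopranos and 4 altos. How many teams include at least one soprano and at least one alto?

70

With no constraint there are C(9,3) = 84 possible selections.
Selections missing a whole group: no sopranos → C(4,3) = 4; no altos → C(5,3) = 10.
Both groups omitted at once is impossible, so 84 − 14 = 70.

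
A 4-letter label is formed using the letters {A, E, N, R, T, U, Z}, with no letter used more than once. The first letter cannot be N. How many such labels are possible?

720

The first letter has 7−1 = 6 choices (anything except N).
The remaining 3 letters are filled from the other 6 symbols without repetition: 6 × 5 × 4 = 120.
Total: 6 × 120 = 720.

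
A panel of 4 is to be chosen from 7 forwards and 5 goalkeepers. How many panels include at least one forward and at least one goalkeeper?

Total 4-person selections from all 12: C(12,4) = 495.
Subtract selections that omit an entire group: no forwards → C(5,4) = 5; no goalkeepers → C(7,4) = 35.
Both groups omitted at once is impossible, so 495 − 40 = 455.

455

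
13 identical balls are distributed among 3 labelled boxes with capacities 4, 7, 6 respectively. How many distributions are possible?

Without the upper bounds there are C(15,2) = 105 ways to split 13 among 3 boxes.
Subtract solutions that violate a single cap (substitute x_i' = x_i − (cap_i+1)): x_1 ≥ 5 gives C(10,2) = 45; x_2 ≥ 8 gives C(7,2) = 21; x_3 ≥ 7 gives C(8,2) = 28. Together 94.
Add back pairs where two caps are both exceeded: 1 + 3 + 0 = 4.
By inclusion–exclusion the count is 105 − 94 + 4 = 15.

15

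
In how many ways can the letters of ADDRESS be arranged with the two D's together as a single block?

360

Treat the 2 copies of D as a single block. The multiset to arrange is then {DD, A, E, R, S, S}, 6 items in all.
That gives (6)!/(2!) = 360 arrangements.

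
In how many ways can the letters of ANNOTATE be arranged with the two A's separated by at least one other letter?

3780

There are 8!/(2!·2!·2!) = 5040 arrangements of ANNOTATE in total.
If the two A's are adjacent, glue them into one block, leaving 7 items to arrange: (7)!/(2!·2!) = 1260 ways.
Hence 5040 − 1260 = 3780.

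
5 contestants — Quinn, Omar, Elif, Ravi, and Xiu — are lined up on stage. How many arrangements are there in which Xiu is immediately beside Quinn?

Place the 3 others and the Xiu-Quinn pair as 4 objects in a line; the pair has 2 internal arrangements.
So the count is 2·(4)! = 48.

48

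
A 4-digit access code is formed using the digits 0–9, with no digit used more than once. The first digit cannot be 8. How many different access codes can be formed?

4536

The first digit has 10−1 = 9 choices (anything except 8).
The remaining 3 digits are filled from the other 9 symbols without repetition: 9 × 8 × 7 = 504.
Total: 9 × 504 = 4536.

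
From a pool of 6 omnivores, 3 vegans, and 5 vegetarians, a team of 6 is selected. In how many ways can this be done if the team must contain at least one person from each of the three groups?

2430

Total 6-person selections from all 14: C(14,6) = 3003.
Subtract selections that omit an entire group: no omnivores → C(8,6) = 28; no vegans → C(11,6) = 462; no vegetarians → C(9,6) = 84.
Add back selections omitting two groups (i.e. drawn from a single group): C(6,6) + C(3,6) + C(5,6) = 1.
By inclusion–exclusion: 3003 − 574 + 1 = 2430.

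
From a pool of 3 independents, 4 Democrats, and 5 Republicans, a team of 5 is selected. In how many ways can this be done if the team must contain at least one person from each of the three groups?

With no constraint there are C(12,5) = 792 possible selections.
Selections missing a whole group: no independents → C(9,5) = 126; no Democrats → C(8,5) = 56; no Republicans → C(7,5) = 21.
Add back selections omitting two groups (i.e. drawn from a single group): C(3,5) + C(4,5) + C(5,5) = 1.
By inclusion–exclusion: 792 − 203 + 1 = 590.

590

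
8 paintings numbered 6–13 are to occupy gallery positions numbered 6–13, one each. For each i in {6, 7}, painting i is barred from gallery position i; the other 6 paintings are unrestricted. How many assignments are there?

Let Aᵢ (for i ∈ {6, 7}) be the placements that put painting i in its forbidden gallery position. Any j of these fix j positions, leaving (8−j)! ways to fill the rest, and there are C(2,j) ways to pick which j.
By inclusion–exclusion, the number of valid placements is Σ_{j=0}^{2} (−1)^j C(2,j)·(8−j)!.
Computing: 40320 − 10080 + 720 = 30960.

30960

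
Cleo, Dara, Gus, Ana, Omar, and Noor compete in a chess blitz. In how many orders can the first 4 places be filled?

There are 6 choices for 1st place, 5 for 2nd, and so on down to 3 for position 4.
That gives 6 × 5 × 4 × 3 = 360.

360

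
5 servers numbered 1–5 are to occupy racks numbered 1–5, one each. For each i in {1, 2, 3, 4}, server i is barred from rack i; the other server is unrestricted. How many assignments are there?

53

Let Aᵢ (for 1 ≤ i ≤ 4) be the placements that put server i in its forbidden rack. Any j of these fix j positions, leaving (5−j)! ways to fill the rest, and there are C(4,j) ways to pick which j.
By inclusion–exclusion, the number of valid placements is Σ_{j=0}^{4} (−1)^j C(4,j)·(5−j)!.
Computing: 120 − 96 + 36 − 8 + 1 = 53.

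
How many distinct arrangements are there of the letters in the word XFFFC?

Letter multiplicities in XFFFC: C×1, F×3, X×1.
Dividing 5! = 120 by 3! = 6 for the repeated letters gives 20.

20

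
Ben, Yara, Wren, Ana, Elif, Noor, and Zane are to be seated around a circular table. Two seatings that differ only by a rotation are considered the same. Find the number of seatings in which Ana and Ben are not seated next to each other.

480

All circular seatings of 7 people number (6)! = 720.
Seatings with Ana beside Ben: treat them as a block with 2 internal orders, giving 2 × (5)! = 240.
Subtracting, 720 − 240 = 480.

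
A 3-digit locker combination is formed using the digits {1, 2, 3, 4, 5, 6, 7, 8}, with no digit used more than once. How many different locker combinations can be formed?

Choose and order 3 of the 8 symbols: the first digit has 8 options, the next 7, then 6.
That product is 8 × 7 × 6 = 336.

336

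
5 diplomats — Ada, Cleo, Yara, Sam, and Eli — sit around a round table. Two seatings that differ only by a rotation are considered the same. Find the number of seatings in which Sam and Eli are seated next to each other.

12

Glue Sam and Eli into a block (2 internal orders). Seating 4 units around a circle gives (3)! arrangements.
So 2 × (3)! = 2 × 6 = 12.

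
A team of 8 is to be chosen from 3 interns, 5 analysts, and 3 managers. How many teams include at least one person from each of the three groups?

With no constraint there are C(11,8) = 165 possible selections.
Selections missing a whole group: no interns → C(8,8) = 1; no analysts → C(6,8) = 0; no managers → C(8,8) = 1.
Add back selections omitting two groups (i.e. drawn from a single group): C(3,8) + C(5,8) + C(3,8) = 0.
By inclusion–exclusion: 165 − 2 + 0 = 163.

163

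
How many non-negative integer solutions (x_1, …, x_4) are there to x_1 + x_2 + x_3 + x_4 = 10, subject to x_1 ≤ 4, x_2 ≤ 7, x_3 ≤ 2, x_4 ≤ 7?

100

By stars and bars, unrestricted non-negative solutions to x_1+…+x_4 = 10 number C(10+3,3) = 286.
Subtract solutions that violate a single cap (substitute x_i' = x_i − (cap_i+1)): x_1 ≥ 5 gives C(8,3) = 56; x_2 ≥ 8 gives C(5,3) = 10; x_3 ≥ 3 gives C(10,3) = 120; x_4 ≥ 8 gives C(5,3) = 10. Together 196.
Add back pairs where two caps are both exceeded: 0 + 10 + 0 + 0 + 0 + 0 = 10.
By inclusion–exclusion the count is 286 − 196 + 10 = 100.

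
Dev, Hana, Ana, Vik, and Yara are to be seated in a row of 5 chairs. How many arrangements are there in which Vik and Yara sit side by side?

48

Treat {Vik, Yara} as a single unit. There are 4 units to order, and the pair itself can be ordered 2 ways.
So the count is 2·(4)! = 48.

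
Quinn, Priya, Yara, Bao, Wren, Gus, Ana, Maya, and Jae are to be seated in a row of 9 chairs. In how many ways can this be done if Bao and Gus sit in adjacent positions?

Place the 7 others and the Bao-Gus pair as 8 objects in a line; the pair has 2 internal arrangements.
So the count is 2·(8)! = 80640.

80640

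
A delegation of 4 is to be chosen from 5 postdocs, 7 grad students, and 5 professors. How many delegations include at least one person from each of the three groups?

1225

With no constraint there are C(17,4) = 2380 possible selections.
Selections missing a whole group: no postdocs → C(12,4) = 495; no grad students → C(10,4) = 210; no professors → C(12,4) = 495.
Add back selections omitting two groups (i.e. drawn from a single group): C(5,4) + C(7,4) + C(5,4) = 45.
By inclusion–exclusion: 2380 − 1200 + 45 = 1225.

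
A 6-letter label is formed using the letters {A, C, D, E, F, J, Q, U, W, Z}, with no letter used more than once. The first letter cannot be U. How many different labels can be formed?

136080

The first letter has 10−1 = 9 choices (anything except U).
The remaining 5 letters are filled from the other 9 symbols without repetition: 9 × 8 × 7 × 6 × 5 = 15120.
Total: 9 × 15120 = 136080.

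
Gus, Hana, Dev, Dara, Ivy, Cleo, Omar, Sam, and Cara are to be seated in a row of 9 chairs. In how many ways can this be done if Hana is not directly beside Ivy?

Of the 9! = 362880 arrangements, those with Hana and Ivy adjacent number 2 × 8! = 80640 (treat the pair as a block with 2 internal orders).
So 362880 − 80640 = 282240 arrangements keep them apart.

282240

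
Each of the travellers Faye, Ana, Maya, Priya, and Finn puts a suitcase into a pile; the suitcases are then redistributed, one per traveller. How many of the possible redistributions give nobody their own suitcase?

This is the derangement count D_5: permutations of 5 items with no fixed point.
By inclusion–exclusion this is Σ_{j=0}^{5} (−1)^j C(5,j)·(5−j)!.
Computing: 120 − 120 + 60 − 20 + 5 − 1 = 44.

44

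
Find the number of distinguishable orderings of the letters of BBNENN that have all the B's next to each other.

Treat the 2 copies of B as a single block. The multiset to arrange is then {BB, E, N, N, N}, 5 items in all.
That gives (5)!/(3!) = 20 arrangements.

20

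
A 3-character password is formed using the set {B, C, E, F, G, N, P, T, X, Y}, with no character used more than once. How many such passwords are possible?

720

This is a permutation of 3 out of 10: P(10,3) = 10!/7!.
10 × 9 × 8 = 720.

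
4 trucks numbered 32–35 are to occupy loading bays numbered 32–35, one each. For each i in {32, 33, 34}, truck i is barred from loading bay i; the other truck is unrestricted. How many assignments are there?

11

Let Aᵢ (for i ∈ {32, 33, 34}) be the placements that put truck i in its forbidden loading bay. Any j of these fix j positions, leaving (4−j)! ways to fill the rest, and there are C(3,j) ways to pick which j.
By inclusion–exclusion, the number of valid placements is Σ_{j=0}^{3} (−1)^j C(3,j)·(4−j)!.
Computing: 24 − 18 + 6 − 1 = 11.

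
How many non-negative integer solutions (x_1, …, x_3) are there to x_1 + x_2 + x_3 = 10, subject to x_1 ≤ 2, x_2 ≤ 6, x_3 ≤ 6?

12

By stars and bars, unrestricted non-negative solutions to x_1+…+x_3 = 10 number C(10+2,2) = 66.
Subtract solutions that violate a single cap (substitute x_i' = x_i − (cap_i+1)): x_1 ≥ 3 gives C(9,2) = 36; x_2 ≥ 7 gives C(5,2) = 10; x_3 ≥ 7 gives C(5,2) = 10. Together 56.
Add back pairs where two caps are both exceeded: 1 + 1 + 0 = 2.
By inclusion–exclusion the count is 66 − 56 + 2 = 12.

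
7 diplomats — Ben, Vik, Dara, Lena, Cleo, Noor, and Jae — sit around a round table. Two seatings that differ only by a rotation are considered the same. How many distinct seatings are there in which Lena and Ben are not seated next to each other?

All circular seatings of 7 people number (6)! = 720.
Those with Lena next to Ben: fuse the pair into one unit and seat 6 units around a circle — 2·(5)! = 240.
Subtracting, 720 − 240 = 480.

480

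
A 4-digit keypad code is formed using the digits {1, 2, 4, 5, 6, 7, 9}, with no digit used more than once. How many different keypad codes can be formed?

With no repetition, fill the 4 digits in order: 7 choices, then 6, down to 4.
That product is 7 × 6 × 5 × 4 = 840.

840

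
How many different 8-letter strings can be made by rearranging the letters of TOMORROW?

3360

Letter multiplicities in TOMORROW: M×1, O×3, R×2, T×1, W×1.
Dividing 8! = 40320 by 3!·2! = 12 for the repeated letters gives 3360.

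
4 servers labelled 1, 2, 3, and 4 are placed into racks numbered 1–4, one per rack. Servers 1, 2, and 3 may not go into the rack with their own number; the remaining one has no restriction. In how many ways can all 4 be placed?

Let Aᵢ (for i ∈ {1, 2, 3}) be the placements that put server i in its forbidden rack. Any j of these fix j positions, leaving (4−j)! ways to fill the rest, and there are C(3,j) ways to pick which j.
By inclusion–exclusion, the number of valid placements is Σ_{j=0}^{3} (−1)^j C(3,j)·(4−j)!.
Computing: 24 − 18 + 6 − 1 = 11.

11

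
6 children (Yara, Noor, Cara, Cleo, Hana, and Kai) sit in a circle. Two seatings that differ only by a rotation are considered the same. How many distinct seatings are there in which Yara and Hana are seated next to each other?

48

Treat {Yara, Hana} as one unit (2 internal orders) and seat the resulting 5 units around the table: (4)! circular arrangements.
So 2 × (4)! = 2 × 24 = 48.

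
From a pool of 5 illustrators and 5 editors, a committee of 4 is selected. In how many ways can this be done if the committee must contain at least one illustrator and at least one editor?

Unrestricted: C(10,4) = 210 ways to pick any 4 of the 10.
Subtract selections that omit an entire group: no illustrators → C(5,4) = 5; no editors → C(5,4) = 5.
Both groups omitted at once is impossible, so 210 − 10 = 200.

200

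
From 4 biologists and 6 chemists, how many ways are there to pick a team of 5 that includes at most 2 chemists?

66

Split by how many chemists are chosen (0 through 2).
Sum: C(6,0)·C(4,5) + C(6,1)·C(4,4) + C(6,2)·C(4,3) = 0 + 6 + 60 = 66.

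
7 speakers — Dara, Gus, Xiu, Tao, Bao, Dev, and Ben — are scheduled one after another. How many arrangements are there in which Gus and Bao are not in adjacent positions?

Of the 7! = 5040 arrangements, those with Gus and Bao adjacent number 2 × 6! = 1440 (treat the pair as a block with 2 internal orders).
Complementary counting: 5040 − 1440 = 3600.

3600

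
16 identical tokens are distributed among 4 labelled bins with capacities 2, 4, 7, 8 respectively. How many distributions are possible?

Ignoring the caps, the number of non-negative solutions to x_1+…+x_4 = 16 is C(19,3) = 969.
Subtract solutions that violate a single cap (substitute x_i' = x_i − (cap_i+1)): x_1 ≥ 3 gives C(16,3) = 560; x_2 ≥ 5 gives C(14,3) = 364; x_3 ≥ 8 gives C(11,3) = 165; x_4 ≥ 9 gives C(10,3) = 120. Together 1209.
Add back pairs where two caps are both exceeded: 165 + 56 + 35 + 20 + 10 + 0 = 286.
Subtract triples: 1 + 0 + 0 + 0 = 1.
By inclusion–exclusion the count is 969 − 1209 + 286 − 1 = 45.

45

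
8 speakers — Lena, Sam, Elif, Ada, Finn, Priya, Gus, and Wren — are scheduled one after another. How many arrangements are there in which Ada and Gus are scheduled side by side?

10080

Treat {Ada, Gus} as a single unit. There are 7 units to order, and the pair itself can be ordered 2 ways.
That gives 2 × 7! = 2 × 5040 = 10080.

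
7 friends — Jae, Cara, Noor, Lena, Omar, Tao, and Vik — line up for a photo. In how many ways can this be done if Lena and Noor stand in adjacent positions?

1440

Treat {Lena, Noor} as a single unit. There are 6 units to order, and the pair itself can be ordered 2 ways.
So the count is 2·(6)! = 1440.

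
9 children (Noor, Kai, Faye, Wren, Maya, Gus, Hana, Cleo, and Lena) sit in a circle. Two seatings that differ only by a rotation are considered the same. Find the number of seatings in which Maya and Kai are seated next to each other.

10080

Glue Maya and Kai into a block (2 internal orders). Seating 8 units around a circle gives (7)! arrangements.
So 2 × (7)! = 2 × 5040 = 10080.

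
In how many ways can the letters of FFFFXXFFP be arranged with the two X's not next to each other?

There are 9!/(6!·2!) = 252 arrangements of FFFFXXFFP in total.
Arrangements with the X's together: treat XX as one letter, giving (8)!/(6!) = 56.
Subtracting, 252 − 56 = 196 arrangements keep the X's apart.

196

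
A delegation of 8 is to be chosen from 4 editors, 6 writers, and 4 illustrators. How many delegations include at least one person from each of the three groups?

Total 8-person selections from all 14: C(14,8) = 3003.
Subtract selections that omit an entire group: no editors → C(10,8) = 45; no writers → C(8,8) = 1; no illustrators → C(10,8) = 45.
Add back selections omitting two groups (i.e. drawn from a single group): C(4,8) + C(6,8) + C(4,8) = 0.
By inclusion–exclusion: 3003 − 91 + 0 = 2912.

2912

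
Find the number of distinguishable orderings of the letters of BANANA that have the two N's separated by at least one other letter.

Total arrangements of BANANA: 6!/(3!·2!) = 60.
Arrangements with the N's together: treat NN as one letter, giving (5)!/(3!) = 20.
Hence 60 − 20 = 40.

40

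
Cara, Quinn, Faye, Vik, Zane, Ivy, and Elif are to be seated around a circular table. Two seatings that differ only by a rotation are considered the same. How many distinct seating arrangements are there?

720

Seat Cara anywhere (absorbing the rotational symmetry), then permute the other 6: (6)! = 720.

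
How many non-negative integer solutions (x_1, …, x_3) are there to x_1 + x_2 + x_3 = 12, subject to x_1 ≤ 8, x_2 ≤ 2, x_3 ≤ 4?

By stars and bars, unrestricted non-negative solutions to x_1+…+x_3 = 12 number C(12+2,2) = 91.
Subtract solutions that violate a single cap (substitute x_i' = x_i − (cap_i+1)): x_1 ≥ 9 gives C(5,2) = 10; x_2 ≥ 3 gives C(11,2) = 55; x_3 ≥ 5 gives C(9,2) = 36. Together 101.
Add back pairs where two caps are both exceeded: 1 + 0 + 15 = 16.
By inclusion–exclusion the count is 91 − 101 + 16 = 6.

6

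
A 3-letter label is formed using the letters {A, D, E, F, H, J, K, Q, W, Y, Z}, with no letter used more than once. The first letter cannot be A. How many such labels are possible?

900

The first letter has 11−1 = 10 choices (anything except A).
The remaining 2 letters are filled from the other 10 symbols without repetition: 10 × 9 = 90.
Total: 10 × 90 = 900.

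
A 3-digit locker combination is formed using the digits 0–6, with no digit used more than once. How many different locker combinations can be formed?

210

This is a permutation of 3 out of 7: P(7,3) = 7!/4!.
7 × 6 × 5 = 210.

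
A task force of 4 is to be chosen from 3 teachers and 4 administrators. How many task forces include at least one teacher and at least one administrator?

34

With no constraint there are C(7,4) = 35 possible selections.
Subtract selections that omit an entire group: no teachers → C(4,4) = 1; no administrators → C(3,4) = 0.
Both groups omitted at once is impossible, so 35 − 1 = 34.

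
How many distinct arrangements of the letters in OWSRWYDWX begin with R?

With the first slot taken by R, it remains to arrange the other 8 letters (OWSWYDWX).
Those 8 letters have W appearing 3 times, giving (8)!/(3!) = 6720.

6720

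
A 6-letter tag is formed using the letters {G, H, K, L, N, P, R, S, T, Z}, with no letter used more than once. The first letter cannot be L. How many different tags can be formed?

136080

The first letter has 10−1 = 9 choices (anything except L).
The remaining 5 letters are filled from the other 9 symbols without repetition: 9 × 8 × 7 × 6 × 5 = 15120.
Total: 9 × 15120 = 136080.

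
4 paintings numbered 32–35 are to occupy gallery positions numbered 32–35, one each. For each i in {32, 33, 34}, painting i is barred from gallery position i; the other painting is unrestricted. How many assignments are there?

11

Let Aᵢ (for i ∈ {32, 33, 34}) be the placements that put painting i in its forbidden gallery position. Any j of these fix j positions, leaving (4−j)! ways to fill the rest, and there are C(3,j) ways to pick which j.
By inclusion–exclusion, the number of valid placements is Σ_{j=0}^{3} (−1)^j C(3,j)·(4−j)!.
Computing: 24 − 18 + 6 − 1 = 11.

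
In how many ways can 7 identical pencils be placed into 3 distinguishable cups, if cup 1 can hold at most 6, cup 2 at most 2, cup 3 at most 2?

By stars and bars, unrestricted non-negative solutions to x_1+…+x_3 = 7 number C(7+2,2) = 36.
Subtract solutions that violate a single cap (substitute x_i' = x_i − (cap_i+1)): x_1 ≥ 7 gives C(2,2) = 1; x_2 ≥ 3 gives C(6,2) = 15; x_3 ≥ 3 gives C(6,2) = 15. Together 31.
Add back pairs where two caps are both exceeded: 0 + 0 + 3 = 3.
By inclusion–exclusion the count is 36 − 31 + 3 = 8.

8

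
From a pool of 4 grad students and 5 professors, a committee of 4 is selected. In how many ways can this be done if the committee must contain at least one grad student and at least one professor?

Total 4-person selections from all 9: C(9,4) = 126.
Selections missing a whole group: no grad students → C(5,4) = 5; no professors → C(4,4) = 1.
Both groups omitted at once is impossible, so 126 − 6 = 120.

120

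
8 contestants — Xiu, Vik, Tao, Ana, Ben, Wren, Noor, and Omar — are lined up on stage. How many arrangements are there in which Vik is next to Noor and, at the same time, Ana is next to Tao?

Treat {Vik,Noor} as one block (2 orders) and {Ana,Tao} as another (2 orders).
That leaves 6 units to arrange: 2 × 2 × 6! = 4 × 720 = 2880.

2880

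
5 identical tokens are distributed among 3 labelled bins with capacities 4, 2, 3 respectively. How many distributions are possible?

Without the upper bounds there are C(7,2) = 21 ways to split 5 among 3 bins.
Subtract solutions that violate a single cap (substitute x_i' = x_i − (cap_i+1)): x_1 ≥ 5 gives C(2,2) = 1; x_2 ≥ 3 gives C(4,2) = 6; x_3 ≥ 4 gives C(3,2) = 3. Together 10.
No two caps can be exceeded simultaneously, so the pair terms are all 0.
By inclusion–exclusion the count is 21 − 10 + 0 = 11.

11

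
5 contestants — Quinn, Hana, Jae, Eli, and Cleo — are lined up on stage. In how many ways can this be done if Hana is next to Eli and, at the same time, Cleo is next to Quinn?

Treat {Hana,Eli} as one block (2 orders) and {Cleo,Quinn} as another (2 orders).
That leaves 3 units to arrange: 2 × 2 × 3! = 4 × 6 = 24.

24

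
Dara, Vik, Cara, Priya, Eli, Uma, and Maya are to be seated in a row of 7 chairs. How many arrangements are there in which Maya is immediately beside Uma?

Glue Maya and Uma into one block (2 internal orders), leaving 6 units to arrange in a row.
That gives 2 × 6! = 2 × 720 = 1440.

1440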